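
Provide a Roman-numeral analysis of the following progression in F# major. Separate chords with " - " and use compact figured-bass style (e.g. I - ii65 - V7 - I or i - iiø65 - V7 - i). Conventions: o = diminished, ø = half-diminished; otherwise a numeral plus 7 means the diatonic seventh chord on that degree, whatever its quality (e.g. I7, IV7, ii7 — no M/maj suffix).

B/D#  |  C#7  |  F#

B/D#: root B is the subdominant; major triad there is IV6.
C#7: root C# is the dominant; dominant seventh chord there is V7.
F#: root F# is the tonic; major triad there is I.

IV6 - V7 - I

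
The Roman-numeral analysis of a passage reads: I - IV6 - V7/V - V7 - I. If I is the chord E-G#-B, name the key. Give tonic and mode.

I is given as E-G#-B — a major triad with root E.
If E is scale degree 1 and the mode makes that degree carry a major triad, the tonic is E and the mode is major.

E major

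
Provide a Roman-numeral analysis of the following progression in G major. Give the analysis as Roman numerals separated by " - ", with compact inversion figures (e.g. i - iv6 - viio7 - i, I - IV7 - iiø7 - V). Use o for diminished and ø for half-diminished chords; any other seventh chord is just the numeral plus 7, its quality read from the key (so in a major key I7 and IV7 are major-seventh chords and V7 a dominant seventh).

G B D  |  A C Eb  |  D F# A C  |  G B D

I - iio - V7 - I

G-B-D has root G, degree 1 in G major, so I.
A-C-Eb is non-diatonic — iio, a mixture chord from G minor.
D-F#-A-C: root D is the dominant; dominant seventh chord there is V7.
G-B-D has root G, degree 1 in G major, so I.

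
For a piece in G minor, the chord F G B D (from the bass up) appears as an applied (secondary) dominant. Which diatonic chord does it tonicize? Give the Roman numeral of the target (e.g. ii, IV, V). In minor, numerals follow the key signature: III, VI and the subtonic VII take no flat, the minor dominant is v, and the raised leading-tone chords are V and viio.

The chord is a dominant seventh chord on G.
A dominant resolves down a perfect fifth: G → C. In G minor, C is scale degree 4, i.e. iv.

iv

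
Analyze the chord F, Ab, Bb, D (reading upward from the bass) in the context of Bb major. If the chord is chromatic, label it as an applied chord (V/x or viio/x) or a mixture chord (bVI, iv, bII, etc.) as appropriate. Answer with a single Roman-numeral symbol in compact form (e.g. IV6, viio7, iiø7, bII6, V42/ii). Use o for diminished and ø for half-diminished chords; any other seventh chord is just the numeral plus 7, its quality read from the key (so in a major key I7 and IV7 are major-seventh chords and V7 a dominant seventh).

The pitches Bb-D-F-Ab form a dominant seventh chord rooted on Bb.
Bb is not a diatonic chord root with this quality in Bb major, but it lies a perfect fifth above Eb (IV), so the chord functions as an applied dominant of IV.
With F in the bass the chord is in second inversion, so the figured bass is 43.

V43/IV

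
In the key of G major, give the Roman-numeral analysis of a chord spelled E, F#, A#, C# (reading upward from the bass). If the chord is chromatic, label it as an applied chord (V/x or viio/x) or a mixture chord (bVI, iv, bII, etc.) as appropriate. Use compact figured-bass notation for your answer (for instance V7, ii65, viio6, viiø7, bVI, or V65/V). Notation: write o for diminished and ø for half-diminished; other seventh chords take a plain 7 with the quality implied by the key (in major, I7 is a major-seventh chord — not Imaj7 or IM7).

V42/iii

The pitches F#-A#-C#-E form a dominant seventh chord rooted on F#.
F# is not a diatonic chord root with this quality in G major, but it lies a perfect fifth above B (iii), so the chord functions as an applied dominant of iii.
With E in the bass the chord is in third inversion, so the figured bass is 42.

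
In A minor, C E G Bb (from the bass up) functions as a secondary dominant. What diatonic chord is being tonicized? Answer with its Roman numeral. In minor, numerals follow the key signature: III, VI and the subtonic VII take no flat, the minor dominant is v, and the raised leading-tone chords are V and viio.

The chord is a dominant seventh chord on C.
A dominant resolves down a perfect fifth: C → F. In A minor, F is scale degree 6, i.e. VI.

VI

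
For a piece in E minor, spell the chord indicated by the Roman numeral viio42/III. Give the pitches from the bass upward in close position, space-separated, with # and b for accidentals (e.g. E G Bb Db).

viio42/III is a secondary leading-tone chord. The target III is G in E minor; the applied chord is rooted a semitone below, on F#.
Building a fully diminished seventh chord on F# gives F#-A-C-Eb.
The figured bass 42 indicates third inversion, placing the seventh (Eb) in the bass: Eb-F#-A-C.

Eb F# A C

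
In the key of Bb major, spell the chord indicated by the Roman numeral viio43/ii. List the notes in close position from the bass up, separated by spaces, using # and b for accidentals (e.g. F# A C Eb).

F Ab B D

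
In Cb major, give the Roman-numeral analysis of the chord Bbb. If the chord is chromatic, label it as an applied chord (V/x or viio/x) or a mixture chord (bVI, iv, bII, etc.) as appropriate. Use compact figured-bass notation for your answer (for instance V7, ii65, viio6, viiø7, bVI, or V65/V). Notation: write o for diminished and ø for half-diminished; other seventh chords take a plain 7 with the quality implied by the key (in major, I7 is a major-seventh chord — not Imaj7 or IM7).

The pitches Bbb-Db-Fb form a major triad rooted on Bbb.
Bbb is the lowered seventh degree of Cb major (diatonic 7 would be Bb). This is a major triad on the lowered seventh degree (the subtonic), borrowed from the parallel minor.

bVII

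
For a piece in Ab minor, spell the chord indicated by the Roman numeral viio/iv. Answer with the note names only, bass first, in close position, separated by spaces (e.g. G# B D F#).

The slash marks an applied leading-tone chord: viio of iv. In Ab minor, iv is Db, so the leading tone to it is C, a half step below.
Building a diminished triad on C gives C-Eb-Gb.

C Eb Gb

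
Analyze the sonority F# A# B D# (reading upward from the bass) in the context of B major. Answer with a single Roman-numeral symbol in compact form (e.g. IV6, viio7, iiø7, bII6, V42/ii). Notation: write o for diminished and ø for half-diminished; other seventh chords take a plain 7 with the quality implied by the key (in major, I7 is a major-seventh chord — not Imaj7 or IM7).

I43

The pitches B-D#-F#-A# form a major seventh chord rooted on B.
In B major, B is the tonic; the diatonic major seventh chord there is I7.
With F# in the bass the chord is in second inversion, so the figured bass is 43.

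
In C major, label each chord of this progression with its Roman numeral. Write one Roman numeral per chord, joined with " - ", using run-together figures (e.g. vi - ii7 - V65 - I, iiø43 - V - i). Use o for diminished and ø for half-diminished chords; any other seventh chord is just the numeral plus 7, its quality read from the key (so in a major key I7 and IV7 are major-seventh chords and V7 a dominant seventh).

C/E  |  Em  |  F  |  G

C/E: root C is the tonic; major triad there is I6.
Em has root E, degree 3 in C major, so iii.
F: major triad on F = scale degree 4 → IV.
G: root G is the dominant; major triad there is V.

I6 - iii - IV - V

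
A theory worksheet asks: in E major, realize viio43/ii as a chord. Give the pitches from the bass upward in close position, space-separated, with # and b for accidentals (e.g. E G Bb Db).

viio43/ii is a secondary leading-tone chord. The target ii is F# in E major; the applied chord is rooted a semitone below, on E#.
Building a fully diminished seventh chord on E# gives E#-G#-B-D.
The figured bass 43 indicates second inversion, placing the fifth (B) in the bass: B-D-E#-G#.

B D E# G#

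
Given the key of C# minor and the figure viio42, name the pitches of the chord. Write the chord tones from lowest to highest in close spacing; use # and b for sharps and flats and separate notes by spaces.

A B# D# F#

In C# minor, the leading-tone chord is built on the raised seventh degree, B#.
Stacking thirds from B# gives B#-D#-F#-A.
The figured bass 42 indicates third inversion, placing the seventh (A) in the bass: A-B#-D#-F#.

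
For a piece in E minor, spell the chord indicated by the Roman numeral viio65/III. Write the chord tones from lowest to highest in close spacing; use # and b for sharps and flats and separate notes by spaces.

The slash marks an applied leading-tone chord: viio of III. In E minor, III is G, so the leading tone to it is F#, a half step below.
Building a fully diminished seventh chord on F# gives F#-A-C-Eb.
The figured bass 65 indicates first inversion, placing the third (A) in the bass: A-C-Eb-F#.

A C Eb F#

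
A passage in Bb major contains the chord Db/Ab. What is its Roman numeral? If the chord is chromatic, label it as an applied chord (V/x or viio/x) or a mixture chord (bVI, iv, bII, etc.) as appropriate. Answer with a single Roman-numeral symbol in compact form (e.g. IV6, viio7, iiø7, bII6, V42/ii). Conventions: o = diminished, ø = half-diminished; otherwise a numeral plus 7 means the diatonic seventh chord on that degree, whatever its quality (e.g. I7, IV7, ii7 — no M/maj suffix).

bIII64

The pitches Db-F-Ab form a major triad rooted on Db.
Db is the lowered third degree of Bb major (diatonic 3 would be D). This is a major triad on the lowered third degree, borrowed from the parallel minor.
With Ab in the bass the chord is in second inversion, so the figured bass is 64.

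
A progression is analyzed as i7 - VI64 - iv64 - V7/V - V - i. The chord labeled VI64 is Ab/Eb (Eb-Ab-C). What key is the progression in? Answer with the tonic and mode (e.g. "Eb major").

C minor

The anchor chord is a major triad on Ab, labeled VI64.
VI64 on Ab implies Ab is the submediant; that puts the tonic at C, and the uppercase numeral fits minor mode.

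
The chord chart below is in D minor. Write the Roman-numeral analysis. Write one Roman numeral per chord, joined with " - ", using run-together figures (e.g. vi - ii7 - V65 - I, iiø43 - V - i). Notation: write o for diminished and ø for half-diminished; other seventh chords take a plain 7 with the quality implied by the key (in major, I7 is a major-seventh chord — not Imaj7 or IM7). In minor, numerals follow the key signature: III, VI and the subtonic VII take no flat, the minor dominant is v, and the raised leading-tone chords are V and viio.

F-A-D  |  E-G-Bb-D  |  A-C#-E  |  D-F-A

F-A-D: minor triad on D = scale degree 1 → i6.
E-G-Bb-D has root E, degree 2 in D minor, so iiø7.
A-C#-E: root A is the dominant; major triad there is V.
D-F-A has root D, degree 1 in D minor, so i.

i6 - iiø7 - V - i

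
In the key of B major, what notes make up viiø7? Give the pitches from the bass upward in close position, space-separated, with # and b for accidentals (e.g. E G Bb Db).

A# C# E G#

In B major, the seventh degree is A#, and the diatonic chord built there is a half-diminished seventh chord.
That chord is spelled A#-C#-E-G#.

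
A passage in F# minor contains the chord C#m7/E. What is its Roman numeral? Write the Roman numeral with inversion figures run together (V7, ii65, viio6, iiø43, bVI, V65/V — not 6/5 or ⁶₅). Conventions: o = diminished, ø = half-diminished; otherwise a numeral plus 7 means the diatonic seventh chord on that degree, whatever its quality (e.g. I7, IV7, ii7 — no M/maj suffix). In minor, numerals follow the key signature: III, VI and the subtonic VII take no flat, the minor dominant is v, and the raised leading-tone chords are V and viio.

v65

The pitches C#-E-G#-B form a minor seventh chord rooted on C#.
In F# minor, C# is the dominant; the diatonic minor seventh chord there is v7.
With E in the bass the chord is in first inversion, so the figured bass is 65.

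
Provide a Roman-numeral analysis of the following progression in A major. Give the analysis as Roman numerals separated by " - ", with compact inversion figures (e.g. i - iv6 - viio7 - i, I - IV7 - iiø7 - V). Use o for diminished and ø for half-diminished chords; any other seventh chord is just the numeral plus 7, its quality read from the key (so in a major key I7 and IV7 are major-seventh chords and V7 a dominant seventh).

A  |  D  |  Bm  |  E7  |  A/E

A has root A, degree 1 in A major, so I.
D has root D, degree 4 in A major, so IV.
Bm: minor triad on B = scale degree 2 → ii.
E7: root E is the dominant; dominant seventh chord there is V7.
A/E has root A, degree 1 in A major, so I64.

I - IV - ii - V7 - I64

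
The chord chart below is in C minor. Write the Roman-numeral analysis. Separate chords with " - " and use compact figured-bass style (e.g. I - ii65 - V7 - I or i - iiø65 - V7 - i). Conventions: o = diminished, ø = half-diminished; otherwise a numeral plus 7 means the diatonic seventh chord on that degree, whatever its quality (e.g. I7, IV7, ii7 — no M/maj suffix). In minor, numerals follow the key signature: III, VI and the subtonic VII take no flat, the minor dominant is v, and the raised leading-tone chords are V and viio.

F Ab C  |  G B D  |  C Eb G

F-Ab-C: root F is the subdominant; minor triad there is iv.
G-B-D: major triad on G = scale degree 5 → V.
C-Eb-G: root C is the tonic; minor triad there is i.

iv - V - i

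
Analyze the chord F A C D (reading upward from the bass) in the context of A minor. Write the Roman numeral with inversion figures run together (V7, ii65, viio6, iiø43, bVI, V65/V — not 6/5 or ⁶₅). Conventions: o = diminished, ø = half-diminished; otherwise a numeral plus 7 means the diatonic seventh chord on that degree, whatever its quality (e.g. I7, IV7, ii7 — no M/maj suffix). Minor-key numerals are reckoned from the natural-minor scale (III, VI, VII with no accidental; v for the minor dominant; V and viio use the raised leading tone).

Stacked in thirds the chord is D-F-A-C: a minor seventh chord on D.
D is scale degree 4 in A minor, and a minor seventh chord on that degree is written iv7.
With F in the bass the chord is in first inversion, so the figured bass is 65.

iv65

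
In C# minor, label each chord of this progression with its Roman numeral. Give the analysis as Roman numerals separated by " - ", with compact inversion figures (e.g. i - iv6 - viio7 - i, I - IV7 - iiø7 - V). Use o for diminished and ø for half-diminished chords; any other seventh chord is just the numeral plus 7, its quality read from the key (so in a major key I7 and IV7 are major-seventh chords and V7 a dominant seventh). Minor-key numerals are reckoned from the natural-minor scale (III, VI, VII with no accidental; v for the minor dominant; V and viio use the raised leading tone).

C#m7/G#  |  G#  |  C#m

i43 - V - i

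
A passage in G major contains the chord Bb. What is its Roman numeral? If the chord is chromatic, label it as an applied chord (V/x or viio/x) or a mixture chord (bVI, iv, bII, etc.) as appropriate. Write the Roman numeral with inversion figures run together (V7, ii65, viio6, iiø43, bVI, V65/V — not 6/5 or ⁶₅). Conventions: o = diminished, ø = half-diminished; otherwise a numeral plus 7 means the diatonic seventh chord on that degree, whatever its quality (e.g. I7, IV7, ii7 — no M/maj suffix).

bIII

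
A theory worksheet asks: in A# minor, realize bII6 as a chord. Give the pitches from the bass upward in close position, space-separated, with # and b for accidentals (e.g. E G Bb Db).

bII6 is the Neapolitan sixth — a major triad on the lowered second degree, here in its customary first inversion. In A# minor that root is B.
So the chord is B-D#-F#, a major triad.
With the 6 figure the chord is in first inversion; from the bass D# upward in close position it reads D#-F#-B.

D# F# B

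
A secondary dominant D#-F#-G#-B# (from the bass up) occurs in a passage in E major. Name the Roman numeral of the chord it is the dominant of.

vi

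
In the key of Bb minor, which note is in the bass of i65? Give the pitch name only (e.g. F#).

i in Bb minor has root Bb; the chord is Bb-Db-F-Ab.
The figure 65 means first inversion — the third is in the bass.

Db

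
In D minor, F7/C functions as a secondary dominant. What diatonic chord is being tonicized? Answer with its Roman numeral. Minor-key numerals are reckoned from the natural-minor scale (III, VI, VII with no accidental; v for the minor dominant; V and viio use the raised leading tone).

VI

The chord is a dominant seventh chord on F.
A dominant resolves down a perfect fifth: F → Bb. In D minor, Bb is scale degree 6, i.e. VI.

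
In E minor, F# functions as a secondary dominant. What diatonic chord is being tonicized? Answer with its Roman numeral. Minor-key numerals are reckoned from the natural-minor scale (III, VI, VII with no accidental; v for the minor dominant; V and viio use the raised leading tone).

The chord is a major triad on F#.
A dominant resolves down a perfect fifth: F# → B. In E minor, B is scale degree 5, i.e. V.

V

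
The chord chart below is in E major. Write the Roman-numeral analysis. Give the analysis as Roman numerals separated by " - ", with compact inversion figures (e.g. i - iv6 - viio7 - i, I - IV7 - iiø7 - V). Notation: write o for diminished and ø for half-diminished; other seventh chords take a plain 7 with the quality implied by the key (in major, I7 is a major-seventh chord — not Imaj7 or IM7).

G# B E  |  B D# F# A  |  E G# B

I6 - V7 - I

G#-B-E: major triad on E = scale degree 1 → I6.
B-D#-F#-A: root B is the dominant; dominant seventh chord there is V7.
E-G#-B has root E, degree 1 in E major, so I.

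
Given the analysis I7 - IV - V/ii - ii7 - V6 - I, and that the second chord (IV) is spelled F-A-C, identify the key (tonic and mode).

C major

The chord F is a major triad rooted on F; its label is IV.
Counting down 3 scale steps from F places the tonic on C; a major triad on degree 4 is diatonic only in major.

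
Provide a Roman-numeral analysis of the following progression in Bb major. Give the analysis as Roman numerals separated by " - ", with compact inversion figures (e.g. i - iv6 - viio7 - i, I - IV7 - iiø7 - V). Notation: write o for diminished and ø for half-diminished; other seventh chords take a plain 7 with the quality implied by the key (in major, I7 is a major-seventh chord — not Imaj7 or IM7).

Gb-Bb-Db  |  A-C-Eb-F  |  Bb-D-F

bVI - V65 - I

Gb-Bb-Db is non-diatonic — bVI, a mixture chord from Bb minor.
A-C-Eb-F has root F, degree 5 in Bb major, so V65.
Bb-D-F: major triad on Bb = scale degree 1 → I.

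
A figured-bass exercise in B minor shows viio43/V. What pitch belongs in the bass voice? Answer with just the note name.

B

The applied chord viio43/V is rooted on E#: E#-G#-B-D.
The figure 43 means second inversion — the fifth is in the bass.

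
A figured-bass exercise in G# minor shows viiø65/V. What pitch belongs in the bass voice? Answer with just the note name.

E#

The applied chord viiø65/V is rooted on C##: C##-E#-G#-B#.
The figure 65 means first inversion — the third is in the bass.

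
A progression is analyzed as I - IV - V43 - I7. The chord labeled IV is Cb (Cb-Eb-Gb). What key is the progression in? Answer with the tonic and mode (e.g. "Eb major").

Gb major

IV is given as Cb-Eb-Gb — a major triad with root Cb.
Counting down 3 scale steps from Cb places the tonic on Gb; a major triad on degree 4 is diatonic only in major.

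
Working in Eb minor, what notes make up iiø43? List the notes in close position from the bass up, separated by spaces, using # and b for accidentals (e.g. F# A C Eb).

In Eb minor, the supertonic is F, and the diatonic chord built there is a half-diminished seventh chord.
Stacking thirds from F gives F-Ab-Cb-Eb.
The figured bass 43 indicates second inversion, placing the fifth (Cb) in the bass: Cb-Eb-F-Ab.

Cb Eb F Ab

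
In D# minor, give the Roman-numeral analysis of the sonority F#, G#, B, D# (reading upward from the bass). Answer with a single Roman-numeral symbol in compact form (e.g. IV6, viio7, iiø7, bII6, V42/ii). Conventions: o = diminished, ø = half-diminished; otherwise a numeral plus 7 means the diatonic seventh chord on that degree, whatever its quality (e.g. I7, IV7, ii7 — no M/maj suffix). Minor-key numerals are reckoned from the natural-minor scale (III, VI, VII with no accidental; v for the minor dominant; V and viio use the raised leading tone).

iv42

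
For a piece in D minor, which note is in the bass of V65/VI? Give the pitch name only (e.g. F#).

The applied chord V65/VI is rooted on F: F-A-C-Eb.
The figure 65 means first inversion — the third is in the bass.

A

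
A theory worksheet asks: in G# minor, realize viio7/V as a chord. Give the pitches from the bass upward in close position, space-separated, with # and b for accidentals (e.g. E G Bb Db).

C## E# G# B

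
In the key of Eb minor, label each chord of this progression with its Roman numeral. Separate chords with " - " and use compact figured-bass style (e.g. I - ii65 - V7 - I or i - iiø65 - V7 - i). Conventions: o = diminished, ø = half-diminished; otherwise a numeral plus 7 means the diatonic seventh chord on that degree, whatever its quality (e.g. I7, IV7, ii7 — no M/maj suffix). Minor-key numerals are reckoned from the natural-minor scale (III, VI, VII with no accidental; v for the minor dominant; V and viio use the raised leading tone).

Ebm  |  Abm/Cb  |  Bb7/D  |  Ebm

Ebm: minor triad on Eb = scale degree 1 → i.
Abm/Cb: root Ab is the subdominant; minor triad there is iv6.
Bb7/D: dominant seventh chord on Bb = scale degree 5 → V65.
Ebm: root Eb is the tonic; minor triad there is i.

i - iv6 - V65 - i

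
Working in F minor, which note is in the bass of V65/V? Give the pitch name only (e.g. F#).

B

The applied chord V65/V is rooted on G: G-B-D-F.
The figure 65 means first inversion — the third is in the bass.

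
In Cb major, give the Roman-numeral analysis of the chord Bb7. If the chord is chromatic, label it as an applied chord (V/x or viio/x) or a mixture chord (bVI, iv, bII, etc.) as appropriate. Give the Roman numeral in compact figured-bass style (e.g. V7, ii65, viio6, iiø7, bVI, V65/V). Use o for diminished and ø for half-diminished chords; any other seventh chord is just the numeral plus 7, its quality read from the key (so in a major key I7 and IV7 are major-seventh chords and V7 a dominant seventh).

The pitches Bb-D-F-Ab form a dominant seventh chord rooted on Bb.
Bb is not a diatonic chord root with this quality in Cb major, but it lies a perfect fifth above Eb (iii), so the chord functions as an applied dominant of iii.

V7/iii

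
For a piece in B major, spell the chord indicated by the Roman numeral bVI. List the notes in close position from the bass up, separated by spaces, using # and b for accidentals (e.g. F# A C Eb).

G B D

bVI is a major triad on the lowered sixth degree, borrowed from the parallel minor. In B major that root is G.
So the chord is G-B-D.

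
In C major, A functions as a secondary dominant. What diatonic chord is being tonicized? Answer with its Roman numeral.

ii

The chord is a major triad on A.
A dominant resolves down a perfect fifth: A → D. In C major, D is scale degree 2, i.e. ii.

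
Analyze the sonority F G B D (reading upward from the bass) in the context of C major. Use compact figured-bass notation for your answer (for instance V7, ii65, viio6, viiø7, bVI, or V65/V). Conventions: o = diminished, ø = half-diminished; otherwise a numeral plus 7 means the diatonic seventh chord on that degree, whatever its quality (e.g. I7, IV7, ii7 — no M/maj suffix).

The pitches G-B-D-F form a dominant seventh chord rooted on G.
In C major, G is the dominant; the diatonic dominant seventh chord there is V7.
With F in the bass the chord is in third inversion, so the figured bass is 42.

V42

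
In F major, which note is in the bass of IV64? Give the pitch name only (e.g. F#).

IV in F major has root Bb; the chord is Bb-D-F.
The figure 64 means second inversion — the fifth is in the bass.

F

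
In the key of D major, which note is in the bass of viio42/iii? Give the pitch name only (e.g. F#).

D

The applied chord viio42/iii is rooted on E#: E#-G#-B-D.
The figure 42 means third inversion — the seventh is in the bass.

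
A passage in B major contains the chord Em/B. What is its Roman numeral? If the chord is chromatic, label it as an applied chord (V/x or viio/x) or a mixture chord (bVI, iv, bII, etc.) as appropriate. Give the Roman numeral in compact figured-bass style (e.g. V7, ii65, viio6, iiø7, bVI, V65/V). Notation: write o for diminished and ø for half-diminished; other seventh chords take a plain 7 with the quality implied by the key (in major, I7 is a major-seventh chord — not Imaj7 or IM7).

Stacked in thirds the chord is E-G-B: a minor triad on E.
E is the fourth degree of B major. This is the minor subdominant, borrowed from the parallel minor.
With B in the bass the chord is in second inversion, so the figured bass is 64.

iv64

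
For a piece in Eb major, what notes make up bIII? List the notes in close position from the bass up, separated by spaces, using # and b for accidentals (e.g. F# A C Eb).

Gb Bb Db

bIII is a major triad on the lowered third degree, borrowed from the parallel minor. In Eb major that root is Gb.
So the chord is Gb-Bb-Db.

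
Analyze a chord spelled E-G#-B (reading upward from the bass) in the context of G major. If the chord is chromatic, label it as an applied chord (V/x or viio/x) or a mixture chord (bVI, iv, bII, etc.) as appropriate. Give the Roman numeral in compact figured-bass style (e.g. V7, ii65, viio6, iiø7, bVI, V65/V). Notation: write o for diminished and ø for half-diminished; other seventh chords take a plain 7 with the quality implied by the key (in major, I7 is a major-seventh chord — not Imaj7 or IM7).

V/ii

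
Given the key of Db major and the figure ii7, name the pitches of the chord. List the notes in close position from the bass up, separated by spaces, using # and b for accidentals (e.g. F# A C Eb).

In Db major, scale degree 2 is Eb, and the diatonic chord built there is a minor seventh chord.
That chord is spelled Eb-Gb-Bb-Db.

Eb Gb Bb Db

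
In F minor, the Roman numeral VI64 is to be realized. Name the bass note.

VI in F minor has root Db; the chord is Db-F-Ab.
The figure 64 means second inversion — the fifth is in the bass.

Ab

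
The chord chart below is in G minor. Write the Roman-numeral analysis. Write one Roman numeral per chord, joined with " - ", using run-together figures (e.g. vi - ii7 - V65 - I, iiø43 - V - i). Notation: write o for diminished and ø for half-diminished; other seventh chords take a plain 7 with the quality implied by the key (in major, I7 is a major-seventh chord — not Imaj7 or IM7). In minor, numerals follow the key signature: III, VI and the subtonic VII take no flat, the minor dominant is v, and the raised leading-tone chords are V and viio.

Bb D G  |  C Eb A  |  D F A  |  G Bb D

Bb-D-G: minor triad on G = scale degree 1 → i6.
C-Eb-A has root A, degree 2 in G minor, so iio6.
D-F-A: root D is the dominant; minor triad there is v.
G-Bb-D: minor triad on G = scale degree 1 → i.

i6 - iio6 - v - i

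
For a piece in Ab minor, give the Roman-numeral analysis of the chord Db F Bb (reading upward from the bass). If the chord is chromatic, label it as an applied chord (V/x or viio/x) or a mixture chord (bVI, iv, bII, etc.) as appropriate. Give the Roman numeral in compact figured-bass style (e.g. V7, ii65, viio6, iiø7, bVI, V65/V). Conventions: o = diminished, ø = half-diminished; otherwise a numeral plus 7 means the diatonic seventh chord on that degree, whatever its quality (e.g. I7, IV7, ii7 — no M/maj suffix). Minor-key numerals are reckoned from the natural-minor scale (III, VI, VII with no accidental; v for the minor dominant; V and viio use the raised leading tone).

ii6

The pitches Bb-Db-F form a minor triad rooted on Bb.
Bb is the second degree of Ab minor. This is the minor supertonic, borrowed from the parallel major (the Dorian ii).
With Db in the bass the chord is in first inversion, so the figured bass is 6.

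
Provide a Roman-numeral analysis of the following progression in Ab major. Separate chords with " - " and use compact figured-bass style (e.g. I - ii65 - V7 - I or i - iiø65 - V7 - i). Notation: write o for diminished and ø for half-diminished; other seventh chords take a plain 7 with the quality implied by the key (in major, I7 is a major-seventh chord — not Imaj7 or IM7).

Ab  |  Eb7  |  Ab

I - V7 - I

Ab has root Ab, degree 1 in Ab major, so I.
Eb7: dominant seventh chord on Eb = scale degree 5 → V7.
Ab has root Ab, degree 1 in Ab major, so I.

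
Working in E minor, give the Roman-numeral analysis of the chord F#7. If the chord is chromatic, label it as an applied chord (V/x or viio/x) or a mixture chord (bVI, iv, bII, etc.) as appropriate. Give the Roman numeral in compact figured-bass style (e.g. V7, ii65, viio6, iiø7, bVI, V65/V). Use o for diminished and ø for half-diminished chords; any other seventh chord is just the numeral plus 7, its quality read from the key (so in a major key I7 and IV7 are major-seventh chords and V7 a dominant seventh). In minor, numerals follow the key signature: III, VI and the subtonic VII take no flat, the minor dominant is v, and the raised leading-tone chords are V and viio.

The pitches F#-A#-C#-E form a dominant seventh chord rooted on F#.
F# is not a diatonic chord root with this quality in E minor, but it lies a perfect fifth above B (V), so the chord functions as an applied dominant of V.

V7/V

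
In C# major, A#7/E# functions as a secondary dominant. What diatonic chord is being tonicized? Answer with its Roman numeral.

The chord is a dominant seventh chord on A#.
A dominant resolves down a perfect fifth: A# → D#. In C# major, D# is scale degree 2, i.e. ii.

ii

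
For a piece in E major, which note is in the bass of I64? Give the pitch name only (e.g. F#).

B

I in E major has root E; the chord is E-G#-B.
The figure 64 means second inversion — the fifth is in the bass.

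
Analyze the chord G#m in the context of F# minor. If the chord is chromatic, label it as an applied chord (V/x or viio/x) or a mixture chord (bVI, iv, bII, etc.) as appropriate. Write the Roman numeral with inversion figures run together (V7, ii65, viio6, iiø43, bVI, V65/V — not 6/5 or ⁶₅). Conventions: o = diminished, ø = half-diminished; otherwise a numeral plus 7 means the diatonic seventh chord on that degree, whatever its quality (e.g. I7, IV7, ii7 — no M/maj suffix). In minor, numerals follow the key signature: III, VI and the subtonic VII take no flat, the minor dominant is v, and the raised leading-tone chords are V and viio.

ii

Stacked in thirds the chord is G#-B-D#: a minor triad on G#.
G# is the second degree of F# minor. This is the minor supertonic, borrowed from the parallel major (the Dorian ii).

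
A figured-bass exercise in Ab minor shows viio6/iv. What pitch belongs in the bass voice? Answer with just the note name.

Eb

The applied chord viio6/iv is rooted on C: C-Eb-Gb.
The figure 6 means first inversion — the third is in the bass.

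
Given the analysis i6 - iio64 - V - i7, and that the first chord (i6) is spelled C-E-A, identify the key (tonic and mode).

A minor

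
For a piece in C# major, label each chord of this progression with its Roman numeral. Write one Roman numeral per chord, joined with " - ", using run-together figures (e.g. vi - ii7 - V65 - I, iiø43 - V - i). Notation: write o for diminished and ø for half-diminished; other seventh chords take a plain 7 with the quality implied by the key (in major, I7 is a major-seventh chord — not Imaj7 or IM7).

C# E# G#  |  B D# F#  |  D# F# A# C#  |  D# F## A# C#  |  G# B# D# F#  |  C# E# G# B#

I - bVII - ii7 - V7/V - V7 - I7

C#-E#-G# has root C#, degree 1 in C# major, so I.
B-D#-F#: B with this quality isn't in the key; it's bVII, borrowed from the parallel minor.
D#-F#-A#-C#: root D# is the supertonic; minor seventh chord there is ii7.
D#-F##-A#-C#: a dominant seventh chord on D#, the applied dominant of V → V7/V.
G#-B#-D#-F#: root G# is the dominant; dominant seventh chord there is V7.
C#-E#-G#-B# has root C#, degree 1 in C# major, so I7.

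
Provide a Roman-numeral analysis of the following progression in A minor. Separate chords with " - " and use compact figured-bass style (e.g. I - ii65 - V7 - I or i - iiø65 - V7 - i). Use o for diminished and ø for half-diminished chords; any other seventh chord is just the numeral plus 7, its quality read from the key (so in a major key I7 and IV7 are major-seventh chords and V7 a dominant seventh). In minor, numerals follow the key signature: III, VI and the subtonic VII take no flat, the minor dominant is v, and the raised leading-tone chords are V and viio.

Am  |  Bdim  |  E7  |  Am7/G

i - iio - V7 - i42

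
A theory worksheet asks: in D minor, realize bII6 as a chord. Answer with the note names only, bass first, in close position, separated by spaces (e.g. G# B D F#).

bII6 is the Neapolitan sixth — a major triad on the lowered second degree, here in its customary first inversion. In D minor that root is Eb.
So the chord is Eb-G-Bb, a major triad.
With the 6 figure the chord is in first inversion; from the bass G upward in close position it reads G-Bb-Eb.

G Bb Eb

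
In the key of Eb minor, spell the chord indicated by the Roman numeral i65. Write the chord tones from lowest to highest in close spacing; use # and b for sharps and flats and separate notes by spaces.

Gb Bb Db Eb

In Eb minor, scale degree 1 is Eb, and the diatonic chord built there is a minor seventh chord.
That chord is spelled Eb-Gb-Bb-Db.
The figured bass 65 indicates first inversion, placing the third (Gb) in the bass: Gb-Bb-Db-Eb.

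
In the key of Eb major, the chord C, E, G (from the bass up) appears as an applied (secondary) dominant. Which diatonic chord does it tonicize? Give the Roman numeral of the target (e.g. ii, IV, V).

The chord is a major triad on C.
A dominant resolves down a perfect fifth: C → F. In Eb major, F is scale degree 2, i.e. ii.

ii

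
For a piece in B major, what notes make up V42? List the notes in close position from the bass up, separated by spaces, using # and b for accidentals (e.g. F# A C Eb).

E F# A# C#

The numeral's case and figure indicate a dominant seventh chord. In B major its root, the fifth degree, is F#.
That chord is spelled F#-A#-C#-E.
The figured bass 42 indicates third inversion, placing the seventh (E) in the bass: E-F#-A#-C#.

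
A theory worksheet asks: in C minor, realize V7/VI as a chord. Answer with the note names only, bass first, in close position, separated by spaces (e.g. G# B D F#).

Eb G Bb Db

The slash means an applied dominant: we want the dominant of VI. In C minor, VI is Ab major, and its dominant is built on Eb.
Building a dominant seventh chord on Eb gives Eb-G-Bb-Db.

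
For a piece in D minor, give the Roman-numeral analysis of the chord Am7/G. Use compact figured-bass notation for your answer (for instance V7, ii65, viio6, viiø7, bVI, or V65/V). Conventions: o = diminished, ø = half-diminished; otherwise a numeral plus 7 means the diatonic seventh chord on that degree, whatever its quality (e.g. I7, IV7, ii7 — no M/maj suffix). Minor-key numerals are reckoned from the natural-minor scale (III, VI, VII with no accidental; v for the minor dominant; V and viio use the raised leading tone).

v42

Stacked in thirds the chord is A-C-E-G: a minor seventh chord on A.
A is scale degree 5 in D minor, and a minor seventh chord on that degree is written v7.
With G in the bass the chord is in third inversion, so the figured bass is 42.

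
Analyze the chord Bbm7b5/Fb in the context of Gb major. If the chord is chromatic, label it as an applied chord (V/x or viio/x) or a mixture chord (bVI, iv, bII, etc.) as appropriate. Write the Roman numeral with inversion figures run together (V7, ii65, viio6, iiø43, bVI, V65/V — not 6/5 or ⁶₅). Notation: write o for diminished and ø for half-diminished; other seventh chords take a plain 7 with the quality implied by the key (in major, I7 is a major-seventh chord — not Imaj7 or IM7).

Stacked in thirds the chord is Bb-Db-Fb-Ab: a half-diminished seventh chord on Bb.
Bb sits a half step below Cb (IV in Gb major); a diminished chord there is the applied leading-tone chord of IV.
With Fb in the bass the chord is in second inversion, so the figured bass is 43.

viiø43/IV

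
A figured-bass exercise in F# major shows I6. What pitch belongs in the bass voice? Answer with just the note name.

A#

I in F# major has root F#; the chord is F#-A#-C#.
The figure 6 means first inversion — the third is in the bass.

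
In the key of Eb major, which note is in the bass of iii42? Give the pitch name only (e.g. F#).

F

iii in Eb major has root G; the chord is G-Bb-D-F.
The figure 42 means third inversion — the seventh is in the bass.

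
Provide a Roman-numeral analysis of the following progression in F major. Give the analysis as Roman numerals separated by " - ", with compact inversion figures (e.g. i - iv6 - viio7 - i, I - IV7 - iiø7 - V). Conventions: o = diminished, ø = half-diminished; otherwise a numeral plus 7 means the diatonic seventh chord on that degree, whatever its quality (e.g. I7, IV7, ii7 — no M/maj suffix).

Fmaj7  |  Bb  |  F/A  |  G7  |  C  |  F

Fmaj7: root F is the tonic; major seventh chord there is I7.
Bb: major triad on Bb = scale degree 4 → IV.
F/A has root F, degree 1 in F major, so I6.
G7 is the secondary dominant of V (dominant seventh chord on G): V7/V.
C has root C, degree 5 in F major, so V.
F: major triad on F = scale degree 1 → I.

I7 - IV - I6 - V7/V - V - I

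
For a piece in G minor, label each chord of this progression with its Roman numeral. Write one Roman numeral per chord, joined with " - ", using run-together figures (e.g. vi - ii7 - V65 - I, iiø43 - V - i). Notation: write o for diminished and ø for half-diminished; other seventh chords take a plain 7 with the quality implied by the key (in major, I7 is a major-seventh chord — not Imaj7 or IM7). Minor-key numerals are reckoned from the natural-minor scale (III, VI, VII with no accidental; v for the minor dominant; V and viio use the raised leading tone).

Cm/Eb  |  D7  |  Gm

Cm/Eb: root C is the subdominant; minor triad there is iv6.
D7 has root D, degree 5 in G minor, so V7.
Gm: minor triad on G = scale degree 1 → i.

iv6 - V7 - i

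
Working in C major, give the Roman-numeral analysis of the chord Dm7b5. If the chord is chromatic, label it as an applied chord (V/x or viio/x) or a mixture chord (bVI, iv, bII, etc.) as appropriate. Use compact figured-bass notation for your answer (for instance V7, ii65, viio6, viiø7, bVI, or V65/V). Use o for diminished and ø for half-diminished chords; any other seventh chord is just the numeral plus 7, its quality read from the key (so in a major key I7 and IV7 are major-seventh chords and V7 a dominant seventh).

iiø7

Stacked in thirds the chord is D-F-Ab-C: a half-diminished seventh chord on D.
D is the second degree of C major. This is the half-diminished supertonic seventh, borrowed from the parallel minor.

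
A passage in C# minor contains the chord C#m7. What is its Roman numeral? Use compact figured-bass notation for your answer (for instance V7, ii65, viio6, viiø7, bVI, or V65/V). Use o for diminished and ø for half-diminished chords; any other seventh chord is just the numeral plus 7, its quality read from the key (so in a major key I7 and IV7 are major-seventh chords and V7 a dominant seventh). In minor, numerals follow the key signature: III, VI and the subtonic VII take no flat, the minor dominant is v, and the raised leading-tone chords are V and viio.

The pitches C#-E-G#-B form a minor seventh chord rooted on C#.
C# is scale degree 1 in C# minor, and a minor seventh chord on that degree is written i7.

i7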